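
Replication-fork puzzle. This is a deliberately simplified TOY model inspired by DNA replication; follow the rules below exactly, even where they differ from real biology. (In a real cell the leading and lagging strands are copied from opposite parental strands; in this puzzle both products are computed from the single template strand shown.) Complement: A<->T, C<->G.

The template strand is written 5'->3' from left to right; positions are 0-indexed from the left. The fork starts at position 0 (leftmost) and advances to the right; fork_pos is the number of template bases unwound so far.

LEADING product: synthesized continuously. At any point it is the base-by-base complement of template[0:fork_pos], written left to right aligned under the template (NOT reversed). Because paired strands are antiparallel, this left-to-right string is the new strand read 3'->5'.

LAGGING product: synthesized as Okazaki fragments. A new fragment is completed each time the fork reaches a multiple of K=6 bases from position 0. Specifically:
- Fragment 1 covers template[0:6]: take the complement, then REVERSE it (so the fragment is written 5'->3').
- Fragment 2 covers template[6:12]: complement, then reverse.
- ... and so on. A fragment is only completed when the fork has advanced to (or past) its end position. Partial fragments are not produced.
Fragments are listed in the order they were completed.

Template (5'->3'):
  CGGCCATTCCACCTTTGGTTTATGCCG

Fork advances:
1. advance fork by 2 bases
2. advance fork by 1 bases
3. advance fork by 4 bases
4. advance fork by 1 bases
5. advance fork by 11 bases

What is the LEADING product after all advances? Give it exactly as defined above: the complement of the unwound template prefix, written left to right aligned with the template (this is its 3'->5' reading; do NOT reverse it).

Step 1: advance 2 -> fork_pos = 0 + 2 = 2.
Step 2: advance 1 -> fork_pos = 2 + 1 = 3.
Step 3: advance 4 -> fork_pos = 3 + 4 = 7.
Step 4: advance 1 -> fork_pos = 7 + 1 = 8.
Step 5: advance 11 -> fork_pos = 8 + 11 = 19.
Unwound prefix: template[0:19] = CGGCCATTCCACCTTTGGT
Complement it base by base (A<->T, C<->G), keeping left-to-right order:
  [0:5] CGGCC -> GCCGG
  [5:10] ATTCC -> TAAGG
  [10:15] ACCTT -> TGGAA
  [15:19] TGGT -> ACCA
Concatenate: GCCGGTAAGGTGGAAACCA (length 19; written aligned with the template, i.e. 3'->5').

Answer: GCCGGTAAGGTGGAAACCA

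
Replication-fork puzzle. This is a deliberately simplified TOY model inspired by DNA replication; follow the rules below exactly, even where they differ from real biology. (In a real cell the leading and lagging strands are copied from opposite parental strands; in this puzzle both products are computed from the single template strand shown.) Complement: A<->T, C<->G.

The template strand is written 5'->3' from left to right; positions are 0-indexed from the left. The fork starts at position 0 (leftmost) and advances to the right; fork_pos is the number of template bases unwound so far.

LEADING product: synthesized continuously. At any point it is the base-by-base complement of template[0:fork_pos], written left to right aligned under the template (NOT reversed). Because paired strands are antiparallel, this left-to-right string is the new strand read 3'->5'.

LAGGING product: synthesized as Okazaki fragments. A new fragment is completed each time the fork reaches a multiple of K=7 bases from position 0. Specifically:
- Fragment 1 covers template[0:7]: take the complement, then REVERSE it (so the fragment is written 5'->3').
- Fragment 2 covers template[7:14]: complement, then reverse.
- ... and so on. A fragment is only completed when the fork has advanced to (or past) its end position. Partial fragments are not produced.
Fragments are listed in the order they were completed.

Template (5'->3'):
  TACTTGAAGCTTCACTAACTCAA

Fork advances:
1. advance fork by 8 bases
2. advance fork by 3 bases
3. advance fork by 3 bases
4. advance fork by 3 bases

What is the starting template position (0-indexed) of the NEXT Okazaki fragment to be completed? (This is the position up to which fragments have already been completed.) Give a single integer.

Answer: 14

Derivation:
Step 1: advance 8 -> fork_pos = 0 + 8 = 8. Reached multiple(s) of 7: 7 -> fragment 1 completed (1 total).
Step 2: advance 3 -> fork_pos = 8 + 3 = 11. Next multiple of 7 is 14 (not reached); still 1 fragment(s).
Step 3: advance 3 -> fork_pos = 11 + 3 = 14. Reached multiple(s) of 7: 14 -> fragment 2 completed (2 total).
Step 4: advance 3 -> fork_pos = 14 + 3 = 17. Next multiple of 7 is 21 (not reached); still 2 fragment(s).
2 fragment(s) completed, covering template[0:14] (2 x 7 = 14). The next fragment, fragment 3, covers template[14:21], so it starts at position 14.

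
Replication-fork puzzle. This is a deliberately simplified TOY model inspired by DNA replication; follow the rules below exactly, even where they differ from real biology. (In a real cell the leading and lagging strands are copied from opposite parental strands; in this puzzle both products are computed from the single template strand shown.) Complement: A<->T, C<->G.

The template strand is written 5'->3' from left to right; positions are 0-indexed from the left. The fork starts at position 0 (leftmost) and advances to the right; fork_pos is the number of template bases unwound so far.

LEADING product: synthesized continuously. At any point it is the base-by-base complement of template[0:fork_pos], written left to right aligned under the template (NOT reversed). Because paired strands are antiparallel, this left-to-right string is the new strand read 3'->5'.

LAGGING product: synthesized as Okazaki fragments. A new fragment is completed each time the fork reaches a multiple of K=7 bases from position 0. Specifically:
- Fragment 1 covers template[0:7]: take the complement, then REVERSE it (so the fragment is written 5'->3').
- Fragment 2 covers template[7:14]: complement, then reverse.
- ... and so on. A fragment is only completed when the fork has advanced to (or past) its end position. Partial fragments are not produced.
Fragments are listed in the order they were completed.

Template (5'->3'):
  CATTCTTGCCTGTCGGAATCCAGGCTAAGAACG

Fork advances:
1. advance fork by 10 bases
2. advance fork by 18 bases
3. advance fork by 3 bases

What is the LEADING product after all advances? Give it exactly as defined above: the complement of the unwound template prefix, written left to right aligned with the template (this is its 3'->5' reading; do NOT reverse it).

Answer: GTAAGAACGGACAGCCTTAGGTCCGATTCTT

Derivation:
Step 1: advance 10 -> fork_pos = 0 + 10 = 10.
Step 2: advance 18 -> fork_pos = 10 + 18 = 28.
Step 3: advance 3 -> fork_pos = 28 + 3 = 31.
Unwound prefix: template[0:31] = CATTCTTGCCTGTCGGAATCCAGGCTAAGAA
Complement it base by base (A<->T, C<->G), keeping left-to-right order:
  [0:5] CATTC -> GTAAG
  [5:10] TTGCC -> AACGG
  [10:15] TGTCG -> ACAGC
  [15:20] GAATC -> CTTAG
  [20:25] CAGGC -> GTCCG
  [25:30] TAAGA -> ATTCT
  [30:31] A -> T
Concatenate: GTAAGAACGGACAGCCTTAGGTCCGATTCTT (length 31; written aligned with the template, i.e. 3'->5').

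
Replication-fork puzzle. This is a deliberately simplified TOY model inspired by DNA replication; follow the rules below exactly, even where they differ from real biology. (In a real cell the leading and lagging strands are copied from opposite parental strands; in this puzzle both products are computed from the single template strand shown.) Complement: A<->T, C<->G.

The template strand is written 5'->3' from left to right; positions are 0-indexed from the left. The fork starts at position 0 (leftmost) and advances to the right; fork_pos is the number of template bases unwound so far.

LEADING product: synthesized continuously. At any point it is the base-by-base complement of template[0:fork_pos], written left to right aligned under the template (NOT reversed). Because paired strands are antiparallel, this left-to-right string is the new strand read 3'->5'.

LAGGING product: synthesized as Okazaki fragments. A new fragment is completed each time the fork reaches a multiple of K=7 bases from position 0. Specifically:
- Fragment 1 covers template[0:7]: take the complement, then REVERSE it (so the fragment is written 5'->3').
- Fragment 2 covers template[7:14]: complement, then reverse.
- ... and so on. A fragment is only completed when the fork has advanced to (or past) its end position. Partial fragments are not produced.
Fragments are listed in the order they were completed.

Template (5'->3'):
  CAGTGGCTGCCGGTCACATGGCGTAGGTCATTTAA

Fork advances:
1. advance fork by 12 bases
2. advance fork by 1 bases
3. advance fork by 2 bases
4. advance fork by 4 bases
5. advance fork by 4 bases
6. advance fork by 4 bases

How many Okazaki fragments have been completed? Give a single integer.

Step 1: advance 12 -> fork_pos = 0 + 12 = 12. Reached multiple(s) of 7: 7 -> fragment 1 completed (1 total).
Step 2: advance 1 -> fork_pos = 12 + 1 = 13. Next multiple of 7 is 14 (not reached); still 1 fragment(s).
Step 3: advance 2 -> fork_pos = 13 + 2 = 15. Reached multiple(s) of 7: 14 -> fragment 2 completed (2 total).
Step 4: advance 4 -> fork_pos = 15 + 4 = 19. Next multiple of 7 is 21 (not reached); still 2 fragment(s).
Step 5: advance 4 -> fork_pos = 19 + 4 = 23. Reached multiple(s) of 7: 21 -> fragment 3 completed (3 total).
Step 6: advance 4 -> fork_pos = 23 + 4 = 27. Next multiple of 7 is 28 (not reached); still 3 fragment(s).
Check: final fork_pos = 27; the multiples of 7 that are <= 27 are 7..21 -> 27 // 7 = 3 completed fragment(s).

Answer: 3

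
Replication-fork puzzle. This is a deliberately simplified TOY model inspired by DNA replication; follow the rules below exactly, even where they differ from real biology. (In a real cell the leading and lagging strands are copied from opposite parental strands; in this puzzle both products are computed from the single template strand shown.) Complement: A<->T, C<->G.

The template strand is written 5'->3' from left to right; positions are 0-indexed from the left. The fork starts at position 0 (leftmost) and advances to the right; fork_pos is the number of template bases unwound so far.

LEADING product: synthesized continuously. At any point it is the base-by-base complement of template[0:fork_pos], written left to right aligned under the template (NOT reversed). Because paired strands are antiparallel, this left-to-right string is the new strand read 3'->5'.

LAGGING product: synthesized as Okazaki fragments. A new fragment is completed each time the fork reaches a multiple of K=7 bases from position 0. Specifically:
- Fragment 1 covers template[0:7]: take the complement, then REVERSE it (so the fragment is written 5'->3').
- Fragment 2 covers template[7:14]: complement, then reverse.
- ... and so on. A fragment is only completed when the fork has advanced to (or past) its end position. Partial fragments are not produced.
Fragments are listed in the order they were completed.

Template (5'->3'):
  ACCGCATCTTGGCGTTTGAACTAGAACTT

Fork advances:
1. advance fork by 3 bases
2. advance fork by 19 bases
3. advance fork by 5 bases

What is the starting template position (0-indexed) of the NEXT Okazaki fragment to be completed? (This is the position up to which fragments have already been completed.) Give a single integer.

Answer: 21

Derivation:
Step 1: advance 3 -> fork_pos = 0 + 3 = 3. Next multiple of 7 is 7 (not reached); still 0 fragment(s).
Step 2: advance 19 -> fork_pos = 3 + 19 = 22. Reached multiple(s) of 7: 7, 14, 21 -> fragments 1-3 completed (3 total).
Step 3: advance 5 -> fork_pos = 22 + 5 = 27. Next multiple of 7 is 28 (not reached); still 3 fragment(s).
3 fragment(s) completed, covering template[0:21] (3 x 7 = 21). The next fragment, fragment 4, covers template[21:28], so it starts at position 21.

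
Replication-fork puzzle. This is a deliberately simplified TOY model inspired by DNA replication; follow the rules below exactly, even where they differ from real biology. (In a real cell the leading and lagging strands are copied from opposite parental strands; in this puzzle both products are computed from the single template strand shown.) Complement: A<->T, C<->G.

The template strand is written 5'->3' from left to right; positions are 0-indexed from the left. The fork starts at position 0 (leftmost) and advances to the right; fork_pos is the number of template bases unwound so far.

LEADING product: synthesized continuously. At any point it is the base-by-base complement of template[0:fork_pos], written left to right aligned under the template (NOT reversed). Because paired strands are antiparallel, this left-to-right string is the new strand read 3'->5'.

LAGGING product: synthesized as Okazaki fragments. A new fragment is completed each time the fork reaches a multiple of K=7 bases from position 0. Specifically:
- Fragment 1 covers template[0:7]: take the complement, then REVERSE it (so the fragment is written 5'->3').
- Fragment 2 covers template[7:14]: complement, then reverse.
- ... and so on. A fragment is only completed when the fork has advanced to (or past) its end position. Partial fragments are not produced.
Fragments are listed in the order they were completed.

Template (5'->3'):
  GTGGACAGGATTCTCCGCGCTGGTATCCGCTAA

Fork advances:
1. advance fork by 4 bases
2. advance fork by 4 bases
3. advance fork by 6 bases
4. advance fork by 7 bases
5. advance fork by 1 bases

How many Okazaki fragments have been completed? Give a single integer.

Answer: 3

Derivation:
Step 1: advance 4 -> fork_pos = 0 + 4 = 4. Next multiple of 7 is 7 (not reached); still 0 fragment(s).
Step 2: advance 4 -> fork_pos = 4 + 4 = 8. Reached multiple(s) of 7: 7 -> fragment 1 completed (1 total).
Step 3: advance 6 -> fork_pos = 8 + 6 = 14. Reached multiple(s) of 7: 14 -> fragment 2 completed (2 total).
Step 4: advance 7 -> fork_pos = 14 + 7 = 21. Reached multiple(s) of 7: 21 -> fragment 3 completed (3 total).
Step 5: advance 1 -> fork_pos = 21 + 1 = 22. Next multiple of 7 is 28 (not reached); still 3 fragment(s).
Check: final fork_pos = 22; the multiples of 7 that are <= 22 are 7..21 -> 22 // 7 = 3 completed fragment(s).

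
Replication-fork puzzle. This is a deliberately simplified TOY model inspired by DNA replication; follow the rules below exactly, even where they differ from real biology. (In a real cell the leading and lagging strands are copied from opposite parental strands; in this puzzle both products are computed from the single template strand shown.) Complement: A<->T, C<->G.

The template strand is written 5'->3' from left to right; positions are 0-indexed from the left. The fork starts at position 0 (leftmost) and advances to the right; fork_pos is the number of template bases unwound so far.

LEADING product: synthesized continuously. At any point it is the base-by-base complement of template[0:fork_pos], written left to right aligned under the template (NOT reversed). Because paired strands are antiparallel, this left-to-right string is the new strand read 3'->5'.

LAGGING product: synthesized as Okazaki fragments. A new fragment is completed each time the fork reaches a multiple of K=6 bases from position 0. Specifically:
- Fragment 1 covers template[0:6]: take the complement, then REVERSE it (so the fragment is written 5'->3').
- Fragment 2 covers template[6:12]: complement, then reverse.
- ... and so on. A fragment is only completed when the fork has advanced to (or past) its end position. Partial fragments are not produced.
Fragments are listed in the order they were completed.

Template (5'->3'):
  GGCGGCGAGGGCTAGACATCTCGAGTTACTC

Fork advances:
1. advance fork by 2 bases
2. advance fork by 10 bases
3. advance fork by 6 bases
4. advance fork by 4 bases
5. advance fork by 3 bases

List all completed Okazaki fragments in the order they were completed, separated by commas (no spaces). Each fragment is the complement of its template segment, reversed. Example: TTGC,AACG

Step 1: advance 2 -> fork_pos = 0 + 2 = 2. Next multiple of 6 is 6 (not reached); still 0 fragment(s).
Step 2: advance 10 -> fork_pos = 2 + 10 = 12. Reached multiple(s) of 6: 6, 12 -> fragments 1-2 completed (2 total).
Step 3: advance 6 -> fork_pos = 12 + 6 = 18. Reached multiple(s) of 6: 18 -> fragment 3 completed (3 total).
Step 4: advance 4 -> fork_pos = 18 + 4 = 22. Next multiple of 6 is 24 (not reached); still 3 fragment(s).
Step 5: advance 3 -> fork_pos = 22 + 3 = 25. Reached multiple(s) of 6: 24 -> fragment 4 completed (4 total).
Final fork_pos = 25, so 4 fragment(s) are complete. Build each: template segment -> complement -> reverse.
Fragment 1: template[0:6] = GGCGGC -> complement CCGCCG -> reversed GCCGCC
Fragment 2: template[6:12] = GAGGGC -> complement CTCCCG -> reversed GCCCTC
Fragment 3: template[12:18] = TAGACA -> complement ATCTGT -> reversed TGTCTA
Fragment 4: template[18:24] = TCTCGA -> complement AGAGCT -> reversed TCGAGA

Answer: GCCGCC,GCCCTC,TGTCTA,TCGAGA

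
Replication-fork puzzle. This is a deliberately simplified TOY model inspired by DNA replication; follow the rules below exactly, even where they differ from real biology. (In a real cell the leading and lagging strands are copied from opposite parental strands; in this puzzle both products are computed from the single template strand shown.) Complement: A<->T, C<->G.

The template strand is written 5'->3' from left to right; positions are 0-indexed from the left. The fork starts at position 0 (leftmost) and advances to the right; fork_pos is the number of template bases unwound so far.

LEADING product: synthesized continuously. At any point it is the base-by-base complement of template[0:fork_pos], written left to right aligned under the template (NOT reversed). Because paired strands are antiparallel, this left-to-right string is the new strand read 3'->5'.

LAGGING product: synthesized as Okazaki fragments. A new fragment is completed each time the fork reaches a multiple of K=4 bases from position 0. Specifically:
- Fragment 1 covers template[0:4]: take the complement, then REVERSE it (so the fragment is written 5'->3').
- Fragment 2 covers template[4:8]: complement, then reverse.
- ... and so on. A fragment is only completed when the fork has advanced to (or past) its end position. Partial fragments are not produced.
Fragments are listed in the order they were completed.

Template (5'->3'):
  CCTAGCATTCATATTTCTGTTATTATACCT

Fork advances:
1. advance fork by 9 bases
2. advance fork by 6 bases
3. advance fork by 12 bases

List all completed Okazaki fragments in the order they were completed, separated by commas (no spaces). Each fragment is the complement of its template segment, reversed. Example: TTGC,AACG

Step 1: advance 9 -> fork_pos = 0 + 9 = 9. Reached multiple(s) of 4: 4, 8 -> fragments 1-2 completed (2 total).
Step 2: advance 6 -> fork_pos = 9 + 6 = 15. Reached multiple(s) of 4: 12 -> fragment 3 completed (3 total).
Step 3: advance 12 -> fork_pos = 15 + 12 = 27. Reached multiple(s) of 4: 16, 20, 24 -> fragments 4-6 completed (6 total).
Final fork_pos = 27, so 6 fragment(s) are complete. Build each: template segment -> complement -> reverse.
Fragment 1: template[0:4] = CCTA -> complement GGAT -> reversed TAGG
Fragment 2: template[4:8] = GCAT -> complement CGTA -> reversed ATGC
Fragment 3: template[8:12] = TCAT -> complement AGTA -> reversed ATGA
Fragment 4: template[12:16] = ATTT -> complement TAAA -> reversed AAAT
Fragment 5: template[16:20] = CTGT -> complement GACA -> reversed ACAG
Fragment 6: template[20:24] = TATT -> complement ATAA -> reversed AATA

Answer: TAGG,ATGC,ATGA,AAAT,ACAG,AATA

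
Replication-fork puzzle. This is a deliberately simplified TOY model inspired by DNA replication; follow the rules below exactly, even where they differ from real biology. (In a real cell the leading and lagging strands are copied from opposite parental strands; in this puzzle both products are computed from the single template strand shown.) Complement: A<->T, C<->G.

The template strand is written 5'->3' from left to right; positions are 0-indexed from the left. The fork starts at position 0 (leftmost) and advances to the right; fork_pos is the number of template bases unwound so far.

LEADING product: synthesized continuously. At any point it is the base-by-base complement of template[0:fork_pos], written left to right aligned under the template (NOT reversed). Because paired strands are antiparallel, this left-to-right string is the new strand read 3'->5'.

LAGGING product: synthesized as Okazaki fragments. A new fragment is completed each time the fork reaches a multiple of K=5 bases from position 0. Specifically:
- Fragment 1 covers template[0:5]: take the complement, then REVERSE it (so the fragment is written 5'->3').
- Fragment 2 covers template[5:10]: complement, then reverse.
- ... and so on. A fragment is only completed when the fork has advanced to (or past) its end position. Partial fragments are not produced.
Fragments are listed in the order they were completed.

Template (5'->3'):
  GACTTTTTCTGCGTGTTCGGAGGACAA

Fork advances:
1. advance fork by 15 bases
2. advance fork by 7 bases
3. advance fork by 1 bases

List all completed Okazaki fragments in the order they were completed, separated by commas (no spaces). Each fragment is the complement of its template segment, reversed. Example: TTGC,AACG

Answer: AAGTC,AGAAA,CACGC,CCGAA

Derivation:
Step 1: advance 15 -> fork_pos = 0 + 15 = 15. Reached multiple(s) of 5: 5, 10, 15 -> fragments 1-3 completed (3 total).
Step 2: advance 7 -> fork_pos = 15 + 7 = 22. Reached multiple(s) of 5: 20 -> fragment 4 completed (4 total).
Step 3: advance 1 -> fork_pos = 22 + 1 = 23. Next multiple of 5 is 25 (not reached); still 4 fragment(s).
Final fork_pos = 23, so 4 fragment(s) are complete. Build each: template segment -> complement -> reverse.
Fragment 1: template[0:5] = GACTT -> complement CTGAA -> reversed AAGTC
Fragment 2: template[5:10] = TTTCT -> complement AAAGA -> reversed AGAAA
Fragment 3: template[10:15] = GCGTG -> complement CGCAC -> reversed CACGC
Fragment 4: template[15:20] = TTCGG -> complement AAGCC -> reversed CCGAA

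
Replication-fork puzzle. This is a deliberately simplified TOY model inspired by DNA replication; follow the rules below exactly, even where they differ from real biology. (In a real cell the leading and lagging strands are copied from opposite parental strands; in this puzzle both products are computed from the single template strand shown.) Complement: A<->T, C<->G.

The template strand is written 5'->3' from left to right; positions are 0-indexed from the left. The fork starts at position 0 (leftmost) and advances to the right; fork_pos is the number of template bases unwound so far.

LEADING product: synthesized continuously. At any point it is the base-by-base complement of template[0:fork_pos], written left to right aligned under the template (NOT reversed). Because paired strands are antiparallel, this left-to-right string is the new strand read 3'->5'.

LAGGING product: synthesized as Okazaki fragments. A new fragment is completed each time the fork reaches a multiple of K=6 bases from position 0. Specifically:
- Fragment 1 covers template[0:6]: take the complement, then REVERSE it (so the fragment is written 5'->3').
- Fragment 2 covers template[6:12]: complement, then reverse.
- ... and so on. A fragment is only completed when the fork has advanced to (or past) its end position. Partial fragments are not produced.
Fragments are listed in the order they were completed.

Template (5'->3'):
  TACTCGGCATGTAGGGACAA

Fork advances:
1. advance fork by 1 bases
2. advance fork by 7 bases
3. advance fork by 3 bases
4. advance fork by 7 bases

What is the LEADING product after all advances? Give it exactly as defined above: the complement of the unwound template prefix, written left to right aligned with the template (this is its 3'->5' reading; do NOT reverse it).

Answer: ATGAGCCGTACATCCCTG

Derivation:
Step 1: advance 1 -> fork_pos = 0 + 1 = 1.
Step 2: advance 7 -> fork_pos = 1 + 7 = 8.
Step 3: advance 3 -> fork_pos = 8 + 3 = 11.
Step 4: advance 7 -> fork_pos = 11 + 7 = 18.
Unwound prefix: template[0:18] = TACTCGGCATGTAGGGAC
Complement it base by base (A<->T, C<->G), keeping left-to-right order:
  [0:5] TACTC -> ATGAG
  [5:10] GGCAT -> CCGTA
  [10:15] GTAGG -> CATCC
  [15:18] GAC -> CTG
Concatenate: ATGAGCCGTACATCCCTG (length 18; written aligned with the template, i.e. 3'->5').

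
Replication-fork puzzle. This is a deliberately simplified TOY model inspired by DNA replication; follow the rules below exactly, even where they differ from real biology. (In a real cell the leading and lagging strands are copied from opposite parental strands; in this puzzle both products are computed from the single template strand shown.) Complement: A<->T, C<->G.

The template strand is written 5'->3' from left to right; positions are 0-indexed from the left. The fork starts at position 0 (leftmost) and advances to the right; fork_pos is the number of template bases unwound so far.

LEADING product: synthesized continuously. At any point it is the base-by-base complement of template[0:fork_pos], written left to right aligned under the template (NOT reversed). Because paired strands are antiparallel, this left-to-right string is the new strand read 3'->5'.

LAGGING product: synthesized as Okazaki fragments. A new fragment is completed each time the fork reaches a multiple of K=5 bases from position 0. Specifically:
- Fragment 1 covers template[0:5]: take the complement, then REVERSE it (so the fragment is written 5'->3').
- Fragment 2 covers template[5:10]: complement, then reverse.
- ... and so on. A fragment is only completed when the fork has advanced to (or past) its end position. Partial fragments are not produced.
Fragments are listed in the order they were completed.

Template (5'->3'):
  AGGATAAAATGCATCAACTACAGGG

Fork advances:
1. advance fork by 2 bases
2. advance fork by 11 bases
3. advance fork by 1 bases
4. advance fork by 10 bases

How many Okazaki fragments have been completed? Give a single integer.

Step 1: advance 2 -> fork_pos = 0 + 2 = 2. Next multiple of 5 is 5 (not reached); still 0 fragment(s).
Step 2: advance 11 -> fork_pos = 2 + 11 = 13. Reached multiple(s) of 5: 5, 10 -> fragments 1-2 completed (2 total).
Step 3: advance 1 -> fork_pos = 13 + 1 = 14. Next multiple of 5 is 15 (not reached); still 2 fragment(s).
Step 4: advance 10 -> fork_pos = 14 + 10 = 24. Reached multiple(s) of 5: 15, 20 -> fragments 3-4 completed (4 total).
Check: final fork_pos = 24; the multiples of 5 that are <= 24 are 5..20 -> 24 // 5 = 4 completed fragment(s).

Answer: 4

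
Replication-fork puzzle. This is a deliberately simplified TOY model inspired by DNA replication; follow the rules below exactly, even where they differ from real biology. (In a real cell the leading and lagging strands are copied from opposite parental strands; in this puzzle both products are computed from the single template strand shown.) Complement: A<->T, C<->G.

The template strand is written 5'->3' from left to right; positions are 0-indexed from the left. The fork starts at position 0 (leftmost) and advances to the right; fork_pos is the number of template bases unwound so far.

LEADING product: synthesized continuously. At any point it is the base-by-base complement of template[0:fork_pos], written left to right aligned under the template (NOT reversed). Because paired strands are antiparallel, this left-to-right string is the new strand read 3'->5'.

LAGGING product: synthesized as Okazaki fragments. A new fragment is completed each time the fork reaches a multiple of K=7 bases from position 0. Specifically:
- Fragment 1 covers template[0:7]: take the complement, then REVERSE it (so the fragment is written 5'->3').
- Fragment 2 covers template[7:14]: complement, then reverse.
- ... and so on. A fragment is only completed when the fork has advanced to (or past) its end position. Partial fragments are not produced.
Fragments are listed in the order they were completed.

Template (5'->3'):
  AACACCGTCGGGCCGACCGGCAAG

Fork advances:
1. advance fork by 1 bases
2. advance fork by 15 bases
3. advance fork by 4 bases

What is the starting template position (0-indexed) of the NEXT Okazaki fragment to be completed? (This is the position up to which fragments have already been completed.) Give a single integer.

Answer: 14

Derivation:
Step 1: advance 1 -> fork_pos = 0 + 1 = 1. Next multiple of 7 is 7 (not reached); still 0 fragment(s).
Step 2: advance 15 -> fork_pos = 1 + 15 = 16. Reached multiple(s) of 7: 7, 14 -> fragments 1-2 completed (2 total).
Step 3: advance 4 -> fork_pos = 16 + 4 = 20. Next multiple of 7 is 21 (not reached); still 2 fragment(s).
2 fragment(s) completed, covering template[0:14] (2 x 7 = 14). The next fragment, fragment 3, covers template[14:21], so it starts at position 14.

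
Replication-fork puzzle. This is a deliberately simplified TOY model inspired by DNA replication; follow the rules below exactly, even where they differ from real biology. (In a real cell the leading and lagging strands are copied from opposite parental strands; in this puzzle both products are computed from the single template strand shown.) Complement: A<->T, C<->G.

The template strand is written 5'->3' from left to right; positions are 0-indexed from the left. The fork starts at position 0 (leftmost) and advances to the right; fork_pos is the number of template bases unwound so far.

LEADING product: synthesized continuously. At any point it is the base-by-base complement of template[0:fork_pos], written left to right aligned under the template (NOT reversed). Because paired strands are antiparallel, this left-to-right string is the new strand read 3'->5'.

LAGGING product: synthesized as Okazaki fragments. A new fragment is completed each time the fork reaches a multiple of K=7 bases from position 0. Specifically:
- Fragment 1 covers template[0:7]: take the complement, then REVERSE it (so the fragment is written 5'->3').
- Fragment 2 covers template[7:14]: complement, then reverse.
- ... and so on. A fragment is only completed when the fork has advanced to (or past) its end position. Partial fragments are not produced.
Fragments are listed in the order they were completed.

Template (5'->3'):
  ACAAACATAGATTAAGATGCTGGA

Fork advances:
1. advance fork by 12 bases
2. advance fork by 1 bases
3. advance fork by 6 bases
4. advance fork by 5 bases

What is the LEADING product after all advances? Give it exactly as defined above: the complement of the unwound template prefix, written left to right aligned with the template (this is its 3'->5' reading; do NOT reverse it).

Step 1: advance 12 -> fork_pos = 0 + 12 = 12.
Step 2: advance 1 -> fork_pos = 12 + 1 = 13.
Step 3: advance 6 -> fork_pos = 13 + 6 = 19.
Step 4: advance 5 -> fork_pos = 19 + 5 = 24.
Unwound prefix: template[0:24] = ACAAACATAGATTAAGATGCTGGA
Complement it base by base (A<->T, C<->G), keeping left-to-right order:
  [0:5] ACAAA -> TGTTT
  [5:10] CATAG -> GTATC
  [10:15] ATTAA -> TAATT
  [15:20] GATGC -> CTACG
  [20:24] TGGA -> ACCT
Concatenate: TGTTTGTATCTAATTCTACGACCT (length 24; written aligned with the template, i.e. 3'->5').

Answer: TGTTTGTATCTAATTCTACGACCT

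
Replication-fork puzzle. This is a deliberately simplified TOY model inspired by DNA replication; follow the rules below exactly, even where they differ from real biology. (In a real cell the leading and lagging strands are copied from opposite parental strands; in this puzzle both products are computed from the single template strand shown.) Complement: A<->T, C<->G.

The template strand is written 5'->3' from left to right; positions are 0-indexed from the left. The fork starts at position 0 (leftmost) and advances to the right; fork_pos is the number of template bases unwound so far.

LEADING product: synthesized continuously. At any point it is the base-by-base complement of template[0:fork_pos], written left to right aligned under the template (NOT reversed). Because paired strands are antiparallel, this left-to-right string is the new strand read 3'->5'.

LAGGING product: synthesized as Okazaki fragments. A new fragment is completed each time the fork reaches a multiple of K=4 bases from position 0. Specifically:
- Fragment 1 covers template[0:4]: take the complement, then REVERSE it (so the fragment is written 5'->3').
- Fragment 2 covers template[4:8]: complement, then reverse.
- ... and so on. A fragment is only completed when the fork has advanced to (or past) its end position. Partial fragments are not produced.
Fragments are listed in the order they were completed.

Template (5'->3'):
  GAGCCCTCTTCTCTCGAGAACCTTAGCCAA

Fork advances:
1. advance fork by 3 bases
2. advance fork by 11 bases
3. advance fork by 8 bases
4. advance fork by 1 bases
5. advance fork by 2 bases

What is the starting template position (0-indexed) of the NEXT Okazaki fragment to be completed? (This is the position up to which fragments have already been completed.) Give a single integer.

Step 1: advance 3 -> fork_pos = 0 + 3 = 3. Next multiple of 4 is 4 (not reached); still 0 fragment(s).
Step 2: advance 11 -> fork_pos = 3 + 11 = 14. Reached multiple(s) of 4: 4, 8, 12 -> fragments 1-3 completed (3 total).
Step 3: advance 8 -> fork_pos = 14 + 8 = 22. Reached multiple(s) of 4: 16, 20 -> fragments 4-5 completed (5 total).
Step 4: advance 1 -> fork_pos = 22 + 1 = 23. Next multiple of 4 is 24 (not reached); still 5 fragment(s).
Step 5: advance 2 -> fork_pos = 23 + 2 = 25. Reached multiple(s) of 4: 24 -> fragment 6 completed (6 total).
6 fragment(s) completed, covering template[0:24] (6 x 4 = 24). The next fragment, fragment 7, covers template[24:28], so it starts at position 24.

Answer: 24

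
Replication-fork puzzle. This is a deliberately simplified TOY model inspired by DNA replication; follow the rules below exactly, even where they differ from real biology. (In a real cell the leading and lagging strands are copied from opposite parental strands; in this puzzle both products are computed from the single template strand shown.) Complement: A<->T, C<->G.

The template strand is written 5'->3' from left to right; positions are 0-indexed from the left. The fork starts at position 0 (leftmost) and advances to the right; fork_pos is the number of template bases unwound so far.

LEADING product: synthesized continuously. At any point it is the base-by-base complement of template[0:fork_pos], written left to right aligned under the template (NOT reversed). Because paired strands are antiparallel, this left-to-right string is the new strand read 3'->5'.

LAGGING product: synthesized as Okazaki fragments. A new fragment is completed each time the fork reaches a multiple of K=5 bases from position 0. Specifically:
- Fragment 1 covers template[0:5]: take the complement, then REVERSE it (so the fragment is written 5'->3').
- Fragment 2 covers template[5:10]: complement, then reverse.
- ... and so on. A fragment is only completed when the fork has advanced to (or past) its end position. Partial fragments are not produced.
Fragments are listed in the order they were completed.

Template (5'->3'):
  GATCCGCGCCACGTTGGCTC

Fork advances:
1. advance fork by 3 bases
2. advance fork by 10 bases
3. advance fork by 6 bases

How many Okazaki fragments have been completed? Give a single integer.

Answer: 3

Derivation:
Step 1: advance 3 -> fork_pos = 0 + 3 = 3. Next multiple of 5 is 5 (not reached); still 0 fragment(s).
Step 2: advance 10 -> fork_pos = 3 + 10 = 13. Reached multiple(s) of 5: 5, 10 -> fragments 1-2 completed (2 total).
Step 3: advance 6 -> fork_pos = 13 + 6 = 19. Reached multiple(s) of 5: 15 -> fragment 3 completed (3 total).
Check: final fork_pos = 19; the multiples of 5 that are <= 19 are 5..15 -> 19 // 5 = 3 completed fragment(s).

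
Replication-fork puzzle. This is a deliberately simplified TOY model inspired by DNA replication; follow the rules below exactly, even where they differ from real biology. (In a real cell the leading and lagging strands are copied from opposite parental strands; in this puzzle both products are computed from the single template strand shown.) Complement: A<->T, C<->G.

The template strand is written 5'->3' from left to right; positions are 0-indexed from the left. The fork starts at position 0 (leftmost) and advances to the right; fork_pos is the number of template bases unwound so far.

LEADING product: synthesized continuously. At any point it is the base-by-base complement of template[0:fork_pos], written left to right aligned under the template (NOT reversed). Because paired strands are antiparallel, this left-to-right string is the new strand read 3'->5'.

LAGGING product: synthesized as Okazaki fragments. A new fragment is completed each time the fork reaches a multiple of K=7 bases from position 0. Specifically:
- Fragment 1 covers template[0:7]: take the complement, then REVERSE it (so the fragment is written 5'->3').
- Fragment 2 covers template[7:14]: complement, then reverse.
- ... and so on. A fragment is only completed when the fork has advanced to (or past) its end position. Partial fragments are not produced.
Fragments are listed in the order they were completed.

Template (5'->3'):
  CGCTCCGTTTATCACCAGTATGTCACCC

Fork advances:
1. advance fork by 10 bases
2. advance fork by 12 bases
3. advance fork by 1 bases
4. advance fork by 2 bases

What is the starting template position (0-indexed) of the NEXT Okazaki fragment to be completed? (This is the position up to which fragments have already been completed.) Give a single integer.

Step 1: advance 10 -> fork_pos = 0 + 10 = 10. Reached multiple(s) of 7: 7 -> fragment 1 completed (1 total).
Step 2: advance 12 -> fork_pos = 10 + 12 = 22. Reached multiple(s) of 7: 14, 21 -> fragments 2-3 completed (3 total).
Step 3: advance 1 -> fork_pos = 22 + 1 = 23. Next multiple of 7 is 28 (not reached); still 3 fragment(s).
Step 4: advance 2 -> fork_pos = 23 + 2 = 25. Next multiple of 7 is 28 (not reached); still 3 fragment(s).
3 fragment(s) completed, covering template[0:21] (3 x 7 = 21). The next fragment, fragment 4, covers template[21:28], so it starts at position 21.

Answer: 21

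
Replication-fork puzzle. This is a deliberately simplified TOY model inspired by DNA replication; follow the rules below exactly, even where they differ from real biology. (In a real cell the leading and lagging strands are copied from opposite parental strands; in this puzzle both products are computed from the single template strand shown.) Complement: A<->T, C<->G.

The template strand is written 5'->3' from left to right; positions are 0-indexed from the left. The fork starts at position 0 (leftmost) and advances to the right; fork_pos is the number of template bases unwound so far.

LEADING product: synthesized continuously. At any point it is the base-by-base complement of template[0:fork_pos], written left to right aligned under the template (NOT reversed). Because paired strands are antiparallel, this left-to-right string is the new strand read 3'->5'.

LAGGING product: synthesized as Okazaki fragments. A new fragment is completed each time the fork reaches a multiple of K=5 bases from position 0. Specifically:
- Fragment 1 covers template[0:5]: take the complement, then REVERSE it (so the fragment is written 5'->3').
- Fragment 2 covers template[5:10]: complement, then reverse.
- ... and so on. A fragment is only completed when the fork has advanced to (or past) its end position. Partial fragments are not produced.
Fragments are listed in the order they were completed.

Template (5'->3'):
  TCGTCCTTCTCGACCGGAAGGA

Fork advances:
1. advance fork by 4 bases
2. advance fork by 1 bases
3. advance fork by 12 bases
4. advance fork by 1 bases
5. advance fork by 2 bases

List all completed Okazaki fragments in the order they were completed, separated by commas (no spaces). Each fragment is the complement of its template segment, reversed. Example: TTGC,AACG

Step 1: advance 4 -> fork_pos = 0 + 4 = 4. Next multiple of 5 is 5 (not reached); still 0 fragment(s).
Step 2: advance 1 -> fork_pos = 4 + 1 = 5. Reached multiple(s) of 5: 5 -> fragment 1 completed (1 total).
Step 3: advance 12 -> fork_pos = 5 + 12 = 17. Reached multiple(s) of 5: 10, 15 -> fragments 2-3 completed (3 total).
Step 4: advance 1 -> fork_pos = 17 + 1 = 18. Next multiple of 5 is 20 (not reached); still 3 fragment(s).
Step 5: advance 2 -> fork_pos = 18 + 2 = 20. Reached multiple(s) of 5: 20 -> fragment 4 completed (4 total).
Final fork_pos = 20, so 4 fragment(s) are complete. Build each: template segment -> complement -> reverse.
Fragment 1: template[0:5] = TCGTC -> complement AGCAG -> reversed GACGA
Fragment 2: template[5:10] = CTTCT -> complement GAAGA -> reversed AGAAG
Fragment 3: template[10:15] = CGACC -> complement GCTGG -> reversed GGTCG
Fragment 4: template[15:20] = GGAAG -> complement CCTTC -> reversed CTTCC

Answer: GACGA,AGAAG,GGTCG,CTTCC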